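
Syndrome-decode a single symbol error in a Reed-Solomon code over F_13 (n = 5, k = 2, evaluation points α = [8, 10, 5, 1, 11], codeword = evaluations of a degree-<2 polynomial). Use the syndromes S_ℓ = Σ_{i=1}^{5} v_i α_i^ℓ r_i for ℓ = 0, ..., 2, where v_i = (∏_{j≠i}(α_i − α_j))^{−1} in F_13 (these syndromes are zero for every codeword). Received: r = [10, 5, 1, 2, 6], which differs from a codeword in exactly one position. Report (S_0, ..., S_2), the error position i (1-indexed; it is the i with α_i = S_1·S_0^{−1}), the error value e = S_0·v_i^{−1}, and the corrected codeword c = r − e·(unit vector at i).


S = (2, 7, 5), error at position 2, error magnitude e = 2, c = [10, 3, 1, 2, 6].

Step 1: column multipliers v_i = (∏_{j≠i}(α_i − α_j))^{−1} mod 13.
  i = 1 (α = 8): (8−10)(8−5)(8−1)(8−11) = (−2)·3·7·(−3) = 126 ≡ 9, so v_1 = 9^{−1} = 3 (mod 13).
  i = 2 (α = 10): (10−8)(10−5)(10−1)(10−11) = 2·5·9·(−1) = −90 ≡ 1, so v_2 = 1^{−1} = 1 (mod 13).
  i = 3 (α = 5): (5−8)(5−10)(5−1)(5−11) = (−3)·(−5)·4·(−6) = −360 ≡ 4, so v_3 = 4^{−1} = 10 (mod 13).
  i = 4 (α = 1): (1−8)(1−10)(1−5)(1−11) = (−7)·(−9)·(−4)·(−10) = 2520 ≡ 11, so v_4 = 11^{−1} = 6 (mod 13).
  i = 5 (α = 11): (11−8)(11−10)(11−5)(11−1) = 3·1·6·10 = 180 ≡ 11, so v_5 = 11^{−1} = 6 (mod 13).
  v = [3, 1, 10, 6, 6].
Step 2: syndromes of r = [10, 5, 1, 2, 6] (all sums mod 13).
  S_0 = Σ v_i r_i = 3·10 + 1·5 + 10·1 + 6·2 + 6·6 = 93 ≡ 2.
  S_1 = Σ v_i α_i r_i = 3·8·10 + 1·10·5 + 10·5·1 + 6·1·2 + 6·11·6 = 748 ≡ 7.
  α_i^2 mod 13 = [12, 9, 12, 1, 4].
  S_2 = Σ v_i α_i^2 r_i = 3·12·10 + 1·9·5 + 10·12·1 + 6·1·2 + 6·4·6 = 681 ≡ 5.
  S = (2, 7, 5) ≠ 0, so r is not a codeword (an error is present).
Step 3: locate the error. For a single error e at position i, S_ℓ = v_i·e·α_i^ℓ, so α_err = S_1/S_0.
  S_0^{−1} = 2^{−1} = 7 (mod 13), so α_err = 7·7 = 49 ≡ 10 = α_2. Error position i = 2.
  Consistency check: S_2/S_1 = 5·2 = 10 ≡ 10 = α_err ✓ (single-error assumption holds).
Step 4: error magnitude e = S_0/v_2 = S_0·∏_{j≠2}(α_2 − α_j) = 2·1 = 2 ≡ 2 (mod 13).
Step 5: correct position 2: c_2 = r_2 − e = 5 − 2 ≡ 3 (mod 13). Hence c = [10, 3, 1, 2, 6].
  Check: interpolating c through the α_i gives m(x) = 12 + 3·x (degree < 2) with m(α_i) = c_i for every i, so c is indeed a codeword.


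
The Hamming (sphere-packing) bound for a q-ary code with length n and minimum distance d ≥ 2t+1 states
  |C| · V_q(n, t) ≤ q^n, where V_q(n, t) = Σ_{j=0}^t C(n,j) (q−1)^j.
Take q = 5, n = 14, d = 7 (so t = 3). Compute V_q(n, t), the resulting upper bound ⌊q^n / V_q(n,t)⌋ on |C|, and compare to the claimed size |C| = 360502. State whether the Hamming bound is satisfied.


V_q(n, t) = 24809, q^n = 6103515625, Hamming bound = 246020, |C| = 360502 > bound (violated).

Step 1: Compute V_q(n, t) = Σ_{j=0}^3 C(n, j) (q−1)^j.
  j = 0: C(14,0)·(4)^0 = 1·1 = 1.
  j = 1: C(14,1)·(4)^1 = 14·4 = 56.
  j = 2: C(14,2)·(4)^2 = 91·16 = 1456.
  j = 3: C(14,3)·(4)^3 = 364·64 = 23296.
  V_q(n, t) = 1 + 56 + 1456 + 23296 = 24809.
Step 2: q^n = 5^14 = 6103515625.
Step 3: Hamming bound ⌊q^n / V_q(n,t)⌋ = ⌊6103515625/24809⌋ = 246020.
Step 4: Compare |C| = 360502 to 246020: violated.
The claimed |C| lies above the Hamming bound, so no 5-ary code of length 14 with d ≥ 7 can have 360502 codewords.


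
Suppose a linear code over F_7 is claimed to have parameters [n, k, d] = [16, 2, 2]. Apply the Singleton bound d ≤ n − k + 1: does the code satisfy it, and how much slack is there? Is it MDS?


Singleton RHS = n − k + 1 = 15, slack = 13, bound satisfied, not MDS.

Singleton bound: d ≤ n − k + 1.
Here n = 16, k = 2, so n − k + 1 = 15.
Given d = 2, check d ≤ 15: YES.
Slack = (n − k + 1) − d = 13.
The code is NOT MDS (slack = 13 > 0).
Description: the claimed parameters are [16, 2, 2]_7; such a code would be non-MDS.


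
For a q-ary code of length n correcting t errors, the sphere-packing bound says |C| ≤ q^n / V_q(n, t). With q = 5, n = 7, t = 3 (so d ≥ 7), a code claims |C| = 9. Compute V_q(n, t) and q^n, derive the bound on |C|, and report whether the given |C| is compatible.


V_q(n, t) = 2605, q^n = 78125, Hamming bound = 29, |C| = 9 ≤ bound (satisfied).

Step 1: Compute V_q(n, t) = Σ_{j=0}^3 C(n, j) (q−1)^j.
  j = 0: C(7,0)·(4)^0 = 1·1 = 1.
  j = 1: C(7,1)·(4)^1 = 7·4 = 28.
  j = 2: C(7,2)·(4)^2 = 21·16 = 336.
  j = 3: C(7,3)·(4)^3 = 35·64 = 2240.
  V_q(n, t) = 1 + 28 + 336 + 2240 = 2605.
Step 2: q^n = 5^7 = 78125.
Step 3: Hamming bound ⌊q^n / V_q(n,t)⌋ = ⌊78125/2605⌋ = 29.
Step 4: Compare |C| = 9 to 29: satisfied.
The claimed |C| lies below the Hamming bound.


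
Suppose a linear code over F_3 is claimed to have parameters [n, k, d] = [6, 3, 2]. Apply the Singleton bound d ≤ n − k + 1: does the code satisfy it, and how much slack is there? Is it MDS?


Singleton RHS = n − k + 1 = 4, slack = 2, bound satisfied, not MDS.

Singleton bound: d ≤ n − k + 1.
Here n = 6, k = 3, so n − k + 1 = 4.
Given d = 2, check d ≤ 4: YES.
Slack = (n − k + 1) − d = 2.
The code is NOT MDS (slack = 2 > 0).
Description: the claimed parameters are [6, 3, 2]_3; such a code would be non-MDS.


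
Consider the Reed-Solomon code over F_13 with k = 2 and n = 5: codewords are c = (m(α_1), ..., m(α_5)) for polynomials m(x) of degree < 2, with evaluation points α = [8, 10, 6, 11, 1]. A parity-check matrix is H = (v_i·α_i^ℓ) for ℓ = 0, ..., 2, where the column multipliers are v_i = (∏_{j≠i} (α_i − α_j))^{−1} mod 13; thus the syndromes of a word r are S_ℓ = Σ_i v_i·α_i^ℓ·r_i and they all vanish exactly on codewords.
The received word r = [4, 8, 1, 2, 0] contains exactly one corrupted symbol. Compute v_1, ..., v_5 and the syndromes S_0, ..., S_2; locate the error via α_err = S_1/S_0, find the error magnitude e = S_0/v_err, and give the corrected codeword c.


S = (11, 6, 8), error at position 2, error magnitude e = 1, c = [4, 7, 1, 2, 0].

Step 1: column multipliers v_i = (∏_{j≠i}(α_i − α_j))^{−1} mod 13.
  i = 1 (α = 8): (8−10)(8−6)(8−11)(8−1) = (−2)·2·(−3)·7 = 84 ≡ 6, so v_1 = 6^{−1} = 11 (mod 13).
  i = 2 (α = 10): (10−8)(10−6)(10−11)(10−1) = 2·4·(−1)·9 = −72 ≡ 6, so v_2 = 6^{−1} = 11 (mod 13).
  i = 3 (α = 6): (6−8)(6−10)(6−11)(6−1) = (−2)·(−4)·(−5)·5 = −200 ≡ 8, so v_3 = 8^{−1} = 5 (mod 13).
  i = 4 (α = 11): (11−8)(11−10)(11−6)(11−1) = 3·1·5·10 = 150 ≡ 7, so v_4 = 7^{−1} = 2 (mod 13).
  i = 5 (α = 1): (1−8)(1−10)(1−6)(1−11) = (−7)·(−9)·(−5)·(−10) = 3150 ≡ 4, so v_5 = 4^{−1} = 10 (mod 13).
  v = [11, 11, 5, 2, 10].
Step 2: syndromes of r = [4, 8, 1, 2, 0] (all sums mod 13).
  S_0 = Σ v_i r_i = 11·4 + 11·8 + 5·1 + 2·2 + 10·0 = 141 ≡ 11.
  S_1 = Σ v_i α_i r_i = 11·8·4 + 11·10·8 + 5·6·1 + 2·11·2 + 10·1·0 = 1306 ≡ 6.
  α_i^2 mod 13 = [12, 9, 10, 4, 1].
  S_2 = Σ v_i α_i^2 r_i = 11·12·4 + 11·9·8 + 5·10·1 + 2·4·2 + 10·1·0 = 1386 ≡ 8.
  S = (11, 6, 8) ≠ 0, so r is not a codeword (an error is present).
Step 3: locate the error. For a single error e at position i, S_ℓ = v_i·e·α_i^ℓ, so α_err = S_1/S_0.
  S_0^{−1} = 11^{−1} = 6 (mod 13), so α_err = 6·6 = 36 ≡ 10 = α_2. Error position i = 2.
  Consistency check: S_2/S_1 = 8·11 = 88 ≡ 10 = α_err ✓ (single-error assumption holds).
Step 4: error magnitude e = S_0/v_2 = S_0·∏_{j≠2}(α_2 − α_j) = 11·6 = 66 ≡ 1 (mod 13).
Step 5: correct position 2: c_2 = r_2 − e = 8 − 1 ≡ 7 (mod 13). Hence c = [4, 7, 1, 2, 0].
  Check: interpolating c through the α_i gives m(x) = 5 + 8·x (degree < 2) with m(α_i) = c_i for every i, so c is indeed a codeword.


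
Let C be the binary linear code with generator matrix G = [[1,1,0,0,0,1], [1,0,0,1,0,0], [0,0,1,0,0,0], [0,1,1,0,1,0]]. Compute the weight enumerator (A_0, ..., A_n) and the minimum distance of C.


Weight distribution: A_0 = 1, A_1 = 1, A_2 = 2, A_3 = 6, A_4 = 5, A_5 = 1. Minimum distance d = 1.

Enumerate all 2^4 = 16 messages m ∈ F_2^4.
For each, compute codeword c = mG in F_2^6, then tally its weight.
  m = 0000 → c = 000000, weight = 0.
  m = 1000 → c = 110001, weight = 3.
  m = 0100 → c = 100100, weight = 2.
  m = 1100 → c = 010101, weight = 3.
  m = 0010 → c = 001000, weight = 1.
  m = 1010 → c = 111001, weight = 4.
  m = 0110 → c = 101100, weight = 3.
  m = 1110 → c = 011101, weight = 4.
  m = 0001 → c = 011010, weight = 3.
  m = 1001 → c = 101011, weight = 4.
  m = 0101 → c = 111110, weight = 5.
  m = 1101 → c = 001111, weight = 4.
  m = 0011 → c = 010010, weight = 2.
  m = 1011 → c = 100011, weight = 3.
  m = 0111 → c = 110110, weight = 4.
  m = 1111 → c = 000111, weight = 3.
Tally weights:
  weight 0: 1 codewords.
  weight 1: 1 codewords.
  weight 2: 2 codewords.
  weight 3: 6 codewords.
  weight 4: 5 codewords.
  weight 5: 1 codewords.
Minimum distance d = smallest w > 0 with A_w > 0 = 1.
Sanity: Σ A_w = 16 = 2^4 = 16 ✓.


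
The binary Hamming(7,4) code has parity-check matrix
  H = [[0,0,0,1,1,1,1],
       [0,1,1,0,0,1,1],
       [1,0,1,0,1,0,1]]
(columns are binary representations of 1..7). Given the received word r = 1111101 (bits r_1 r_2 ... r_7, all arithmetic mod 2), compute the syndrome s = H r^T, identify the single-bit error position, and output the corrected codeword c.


s = (1, 1, 0)^T, error position = 6, corrected codeword c = 1111111

Compute s = H r^T mod 2 one row at a time:
  s_1 = 1 + 1 + 0 + 1 = 3 ≡ 1 (mod 2).
  s_2 = 1 + 1 + 0 + 1 = 3 ≡ 1 (mod 2).
  s_3 = 1 + 1 + 1 + 1 = 4 ≡ 0 (mod 2).
s = (1, 1, 0)^T — this equals column 6 of H (binary 110), so error is at position 6.
Correct: flip bit 6 of r = 1111101 to get c = 1111111.


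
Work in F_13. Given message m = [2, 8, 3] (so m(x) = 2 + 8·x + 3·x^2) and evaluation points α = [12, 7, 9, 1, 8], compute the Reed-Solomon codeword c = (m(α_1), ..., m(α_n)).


c = [10, 10, 5, 0, 11]

Message polynomial: m(x) = 2 + 8·x + 3·x^2 (mod 13).
For each evaluation point α_i, compute m(α_i) mod 13:
  α_1 = 12: Horner steps 3 → 5 → 10, so m(12) = 10.
  α_2 = 7: Horner steps 3 → 3 → 10, so m(7) = 10.
  α_3 = 9: Horner steps 3 → 9 → 5, so m(9) = 5.
  α_4 = 1: Horner steps 3 → 11 → 0, so m(1) = 0.
  α_5 = 8: Horner steps 3 → 6 → 11, so m(8) = 11.
Codeword c = [10, 10, 5, 0, 11] ∈ F_13^5.


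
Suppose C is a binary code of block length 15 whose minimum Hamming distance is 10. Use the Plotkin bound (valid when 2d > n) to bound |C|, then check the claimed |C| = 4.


Plotkin bound M ≤ 4; given |C| = 4 ≤ bound (satisfied).

Check applicability: 2d = 20, n = 15.
2d − n = 5 > 0, so Plotkin applies.
Compute d/(2d−n) = 10/5 ≈ 2.0000.
⌊d/(2d−n)⌋ = 2.
Plotkin bound: M ≤ 2·2 = 4.
Given |C| = 4, check: satisfied.
This |C| is at the Plotkin bound.


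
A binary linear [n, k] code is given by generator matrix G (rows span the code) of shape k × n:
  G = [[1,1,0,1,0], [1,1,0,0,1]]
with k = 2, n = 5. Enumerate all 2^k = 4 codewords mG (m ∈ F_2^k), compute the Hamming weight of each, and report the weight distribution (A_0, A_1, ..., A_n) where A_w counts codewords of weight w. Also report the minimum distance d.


Weight distribution: A_0 = 1, A_2 = 1, A_3 = 2. Minimum distance d = 2.

Enumerate all 2^2 = 4 messages m ∈ F_2^2.
For each, compute codeword c = mG in F_2^5, then tally its weight.
  m = 00 → c = 00000, weight = 0.
  m = 10 → c = 11010, weight = 3.
  m = 01 → c = 11001, weight = 3.
  m = 11 → c = 00011, weight = 2.
Tally weights:
  weight 0: 1 codewords.
  weight 2: 1 codewords.
  weight 3: 2 codewords.
Minimum distance d = smallest w > 0 with A_w > 0 = 2.
Sanity: Σ A_w = 4 = 2^2 = 4 ✓.


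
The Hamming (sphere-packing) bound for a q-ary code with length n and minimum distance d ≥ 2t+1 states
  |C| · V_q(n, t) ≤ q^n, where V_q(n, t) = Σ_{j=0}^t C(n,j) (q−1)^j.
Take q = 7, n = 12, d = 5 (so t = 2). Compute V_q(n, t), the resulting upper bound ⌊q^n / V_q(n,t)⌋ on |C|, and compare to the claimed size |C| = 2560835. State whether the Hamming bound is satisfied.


V_q(n, t) = 2449, q^n = 13841287201, Hamming bound = 5651811, |C| = 2560835 ≤ bound (satisfied).

Step 1: Compute V_q(n, t) = Σ_{j=0}^2 C(n, j) (q−1)^j.
  j = 0: C(12,0)·(6)^0 = 1·1 = 1.
  j = 1: C(12,1)·(6)^1 = 12·6 = 72.
  j = 2: C(12,2)·(6)^2 = 66·36 = 2376.
  V_q(n, t) = 1 + 72 + 2376 = 2449.
Step 2: q^n = 7^12 = 13841287201.
Step 3: Hamming bound ⌊q^n / V_q(n,t)⌋ = ⌊13841287201/2449⌋ = 5651811.
Step 4: Compare |C| = 2560835 to 5651811: satisfied.
The claimed |C| lies below the Hamming bound.


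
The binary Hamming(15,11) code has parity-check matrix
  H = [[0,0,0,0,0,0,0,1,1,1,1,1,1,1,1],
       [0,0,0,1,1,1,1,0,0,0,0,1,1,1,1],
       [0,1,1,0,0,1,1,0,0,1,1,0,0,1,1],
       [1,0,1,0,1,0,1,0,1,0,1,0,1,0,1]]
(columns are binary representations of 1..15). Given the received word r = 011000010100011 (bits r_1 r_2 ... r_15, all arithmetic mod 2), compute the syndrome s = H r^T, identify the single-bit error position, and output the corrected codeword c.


s = (0, 0, 1, 0)^T, error position = 2, corrected codeword c = 001000010100011

Compute s = H r^T mod 2 one row at a time:
  s_1 = 1 + 0 + 1 + 0 + 0 + 0 + 1 + 1 = 4 ≡ 0 (mod 2).
  s_2 = 0 + 0 + 0 + 0 + 0 + 0 + 1 + 1 = 2 ≡ 0 (mod 2).
  s_3 = 1 + 1 + 0 + 0 + 1 + 0 + 1 + 1 = 5 ≡ 1 (mod 2).
  s_4 = 0 + 1 + 0 + 0 + 0 + 0 + 0 + 1 = 2 ≡ 0 (mod 2).
s = (0, 0, 1, 0)^T — this equals column 2 of H (binary 0010), so error is at position 2.
Correct: flip bit 2 of r = 011000010100011 to get c = 001000010100011.


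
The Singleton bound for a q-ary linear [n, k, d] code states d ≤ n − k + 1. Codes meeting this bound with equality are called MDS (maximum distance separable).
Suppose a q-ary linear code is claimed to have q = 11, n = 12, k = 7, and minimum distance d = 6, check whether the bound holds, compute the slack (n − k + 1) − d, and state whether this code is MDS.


Singleton RHS = n − k + 1 = 6, slack = 0, bound satisfied, MDS.

Singleton bound: d ≤ n − k + 1.
Here n = 12, k = 7, so n − k + 1 = 6.
Given d = 6, check d ≤ 6: YES.
Slack = (n − k + 1) − d = 0.
The code is MDS (slack = 0).
Description: the claimed parameters are [12, 7, 6]_11; such a code would be MDS (meets Singleton bound).


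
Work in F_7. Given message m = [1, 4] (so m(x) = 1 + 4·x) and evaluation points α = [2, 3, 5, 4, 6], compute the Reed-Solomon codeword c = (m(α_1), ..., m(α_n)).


c = [2, 6, 0, 3, 4]

Message polynomial: m(x) = 1 + 4·x (mod 7).
For each evaluation point α_i, compute m(α_i) mod 7:
  α_1 = 2: Horner steps 4 → 2, so m(2) = 2.
  α_2 = 3: Horner steps 4 → 6, so m(3) = 6.
  α_3 = 5: Horner steps 4 → 0, so m(5) = 0.
  α_4 = 4: Horner steps 4 → 3, so m(4) = 3.
  α_5 = 6: Horner steps 4 → 4, so m(6) = 4.
Codeword c = [2, 6, 0, 3, 4] ∈ F_7^5.


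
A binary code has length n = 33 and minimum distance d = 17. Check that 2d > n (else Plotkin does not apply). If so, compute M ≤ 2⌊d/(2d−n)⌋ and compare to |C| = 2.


Plotkin bound M ≤ 34; given |C| = 2 ≤ bound (satisfied).

Check applicability: 2d = 34, n = 33.
2d − n = 1 > 0, so Plotkin applies.
Compute d/(2d−n) = 17/1 ≈ 17.0000.
⌊d/(2d−n)⌋ = 17.
Plotkin bound: M ≤ 2·17 = 34.
Given |C| = 2, check: satisfied.
This |C| is below the Plotkin bound.


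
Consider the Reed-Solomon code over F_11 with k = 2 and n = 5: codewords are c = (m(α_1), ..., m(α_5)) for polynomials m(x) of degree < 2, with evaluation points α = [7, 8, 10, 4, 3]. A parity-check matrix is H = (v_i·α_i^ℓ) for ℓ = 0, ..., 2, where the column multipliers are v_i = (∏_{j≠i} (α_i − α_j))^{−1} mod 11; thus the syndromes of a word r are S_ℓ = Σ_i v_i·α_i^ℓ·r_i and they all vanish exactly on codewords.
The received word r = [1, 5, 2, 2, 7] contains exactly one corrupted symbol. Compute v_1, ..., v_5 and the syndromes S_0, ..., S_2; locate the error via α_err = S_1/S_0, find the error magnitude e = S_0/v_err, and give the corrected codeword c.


S = (7, 6, 2), error at position 4, error magnitude e = 2, c = [1, 5, 2, 0, 7].

Step 1: column multipliers v_i = (∏_{j≠i}(α_i − α_j))^{−1} mod 11.
  i = 1 (α = 7): (7−8)(7−10)(7−4)(7−3) = (−1)·(−3)·3·4 = 36 ≡ 3, so v_1 = 3^{−1} = 4 (mod 11).
  i = 2 (α = 8): (8−7)(8−10)(8−4)(8−3) = 1·(−2)·4·5 = −40 ≡ 4, so v_2 = 4^{−1} = 3 (mod 11).
  i = 3 (α = 10): (10−7)(10−8)(10−4)(10−3) = 3·2·6·7 = 252 ≡ 10, so v_3 = 10^{−1} = 10 (mod 11).
  i = 4 (α = 4): (4−7)(4−8)(4−10)(4−3) = (−3)·(−4)·(−6)·1 = −72 ≡ 5, so v_4 = 5^{−1} = 9 (mod 11).
  i = 5 (α = 3): (3−7)(3−8)(3−10)(3−4) = (−4)·(−5)·(−7)·(−1) = 140 ≡ 8, so v_5 = 8^{−1} = 7 (mod 11).
  v = [4, 3, 10, 9, 7].
Step 2: syndromes of r = [1, 5, 2, 2, 7] (all sums mod 11).
  S_0 = Σ v_i r_i = 4·1 + 3·5 + 10·2 + 9·2 + 7·7 = 106 ≡ 7.
  S_1 = Σ v_i α_i r_i = 4·7·1 + 3·8·5 + 10·10·2 + 9·4·2 + 7·3·7 = 567 ≡ 6.
  α_i^2 mod 11 = [5, 9, 1, 5, 9].
  S_2 = Σ v_i α_i^2 r_i = 4·5·1 + 3·9·5 + 10·1·2 + 9·5·2 + 7·9·7 = 706 ≡ 2.
  S = (7, 6, 2) ≠ 0, so r is not a codeword (an error is present).
Step 3: locate the error. For a single error e at position i, S_ℓ = v_i·e·α_i^ℓ, so α_err = S_1/S_0.
  S_0^{−1} = 7^{−1} = 8 (mod 11), so α_err = 6·8 = 48 ≡ 4 = α_4. Error position i = 4.
  Consistency check: S_2/S_1 = 2·2 = 4 ≡ 4 = α_err ✓ (single-error assumption holds).
Step 4: error magnitude e = S_0/v_4 = S_0·∏_{j≠4}(α_4 − α_j) = 7·5 = 35 ≡ 2 (mod 11).
Step 5: correct position 4: c_4 = r_4 − e = 2 − 2 ≡ 0 (mod 11). Hence c = [1, 5, 2, 0, 7].
  Check: interpolating c through the α_i gives m(x) = 6 + 4·x (degree < 2) with m(α_i) = c_i for every i, so c is indeed a codeword.


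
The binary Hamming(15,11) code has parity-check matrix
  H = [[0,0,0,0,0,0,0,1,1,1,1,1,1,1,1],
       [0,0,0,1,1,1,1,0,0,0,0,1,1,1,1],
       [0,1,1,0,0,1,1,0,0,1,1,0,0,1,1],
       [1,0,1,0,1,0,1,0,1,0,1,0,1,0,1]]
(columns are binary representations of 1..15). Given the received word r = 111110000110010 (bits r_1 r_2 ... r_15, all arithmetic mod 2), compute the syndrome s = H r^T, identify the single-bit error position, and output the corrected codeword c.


s = (1, 1, 1, 0)^T, error position = 14, corrected codeword c = 111110000110000

Compute s = H r^T mod 2 one row at a time:
  s_1 = 0 + 0 + 1 + 1 + 0 + 0 + 1 + 0 = 3 ≡ 1 (mod 2).
  s_2 = 1 + 1 + 0 + 0 + 0 + 0 + 1 + 0 = 3 ≡ 1 (mod 2).
  s_3 = 1 + 1 + 0 + 0 + 1 + 1 + 1 + 0 = 5 ≡ 1 (mod 2).
  s_4 = 1 + 1 + 1 + 0 + 0 + 1 + 0 + 0 = 4 ≡ 0 (mod 2).
s = (1, 1, 1, 0)^T — this equals column 14 of H (binary 1110), so error is at position 14.
Correct: flip bit 14 of r = 111110000110010 to get c = 111110000110000.


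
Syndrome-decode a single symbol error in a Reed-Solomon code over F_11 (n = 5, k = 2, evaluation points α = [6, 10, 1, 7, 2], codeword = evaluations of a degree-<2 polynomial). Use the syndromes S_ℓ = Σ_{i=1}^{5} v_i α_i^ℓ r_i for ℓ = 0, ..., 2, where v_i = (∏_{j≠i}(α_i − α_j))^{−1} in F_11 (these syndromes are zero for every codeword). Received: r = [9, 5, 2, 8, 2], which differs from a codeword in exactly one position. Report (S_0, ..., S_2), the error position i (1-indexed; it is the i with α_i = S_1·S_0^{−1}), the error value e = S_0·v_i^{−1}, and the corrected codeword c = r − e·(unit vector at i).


S = (9, 9, 9), error at position 3, error magnitude e = 10, c = [9, 5, 3, 8, 2].

Step 1: column multipliers v_i = (∏_{j≠i}(α_i − α_j))^{−1} mod 11.
  i = 1 (α = 6): (6−10)(6−1)(6−7)(6−2) = (−4)·5·(−1)·4 = 80 ≡ 3, so v_1 = 3^{−1} = 4 (mod 11).
  i = 2 (α = 10): (10−6)(10−1)(10−7)(10−2) = 4·9·3·8 = 864 ≡ 6, so v_2 = 6^{−1} = 2 (mod 11).
  i = 3 (α = 1): (1−6)(1−10)(1−7)(1−2) = (−5)·(−9)·(−6)·(−1) = 270 ≡ 6, so v_3 = 6^{−1} = 2 (mod 11).
  i = 4 (α = 7): (7−6)(7−10)(7−1)(7−2) = 1·(−3)·6·5 = −90 ≡ 9, so v_4 = 9^{−1} = 5 (mod 11).
  i = 5 (α = 2): (2−6)(2−10)(2−1)(2−7) = (−4)·(−8)·1·(−5) = −160 ≡ 5, so v_5 = 5^{−1} = 9 (mod 11).
  v = [4, 2, 2, 5, 9].
Step 2: syndromes of r = [9, 5, 2, 8, 2] (all sums mod 11).
  S_0 = Σ v_i r_i = 4·9 + 2·5 + 2·2 + 5·8 + 9·2 = 108 ≡ 9.
  S_1 = Σ v_i α_i r_i = 4·6·9 + 2·10·5 + 2·1·2 + 5·7·8 + 9·2·2 = 636 ≡ 9.
  α_i^2 mod 11 = [3, 1, 1, 5, 4].
  S_2 = Σ v_i α_i^2 r_i = 4·3·9 + 2·1·5 + 2·1·2 + 5·5·8 + 9·4·2 = 394 ≡ 9.
  S = (9, 9, 9) ≠ 0, so r is not a codeword (an error is present).
Step 3: locate the error. For a single error e at position i, S_ℓ = v_i·e·α_i^ℓ, so α_err = S_1/S_0.
  S_0^{−1} = 9^{−1} = 5 (mod 11), so α_err = 9·5 = 45 ≡ 1 = α_3. Error position i = 3.
  Consistency check: S_2/S_1 = 9·5 = 45 ≡ 1 = α_err ✓ (single-error assumption holds).
Step 4: error magnitude e = S_0/v_3 = S_0·∏_{j≠3}(α_3 − α_j) = 9·6 = 54 ≡ 10 (mod 11).
Step 5: correct position 3: c_3 = r_3 − e = 2 − 10 ≡ 3 (mod 11). Hence c = [9, 5, 3, 8, 2].
  Check: interpolating c through the α_i gives m(x) = 4 + 10·x (degree < 2) with m(α_i) = c_i for every i, so c is indeed a codeword.


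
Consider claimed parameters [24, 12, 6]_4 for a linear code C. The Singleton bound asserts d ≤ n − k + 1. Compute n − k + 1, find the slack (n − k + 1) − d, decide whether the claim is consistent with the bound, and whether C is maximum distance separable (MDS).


Singleton RHS = n − k + 1 = 13, slack = 7, bound satisfied, not MDS.

Singleton bound: d ≤ n − k + 1.
Here n = 24, k = 12, so n − k + 1 = 13.
Given d = 6, check d ≤ 13: YES.
Slack = (n − k + 1) − d = 7.
The code is NOT MDS (slack = 7 > 0).
Description: the claimed parameters are [24, 12, 6]_4; such a code would be non-MDS.


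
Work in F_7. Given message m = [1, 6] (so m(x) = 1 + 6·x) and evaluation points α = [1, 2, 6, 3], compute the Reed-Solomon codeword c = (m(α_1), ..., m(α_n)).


c = [0, 6, 2, 5]

Message polynomial: m(x) = 1 + 6·x (mod 7).
For each evaluation point α_i, compute m(α_i) mod 7:
  α_1 = 1: Horner steps 6 → 0, so m(1) = 0.
  α_2 = 2: Horner steps 6 → 6, so m(2) = 6.
  α_3 = 6: Horner steps 6 → 2, so m(6) = 2.
  α_4 = 3: Horner steps 6 → 5, so m(3) = 5.
Codeword c = [0, 6, 2, 5] ∈ F_7^4.


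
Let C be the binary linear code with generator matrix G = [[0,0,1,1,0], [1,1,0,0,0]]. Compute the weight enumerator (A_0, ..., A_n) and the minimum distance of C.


Weight distribution: A_0 = 1, A_2 = 2, A_4 = 1. Minimum distance d = 2.

Enumerate all 2^2 = 4 messages m ∈ F_2^2.
For each, compute codeword c = mG in F_2^5, then tally its weight.
  m = 00 → c = 00000, weight = 0.
  m = 10 → c = 00110, weight = 2.
  m = 01 → c = 11000, weight = 2.
  m = 11 → c = 11110, weight = 4.
Tally weights:
  weight 0: 1 codewords.
  weight 2: 2 codewords.
  weight 4: 1 codewords.
Minimum distance d = smallest w > 0 with A_w > 0 = 2.
Sanity: Σ A_w = 4 = 2^2 = 4 ✓.


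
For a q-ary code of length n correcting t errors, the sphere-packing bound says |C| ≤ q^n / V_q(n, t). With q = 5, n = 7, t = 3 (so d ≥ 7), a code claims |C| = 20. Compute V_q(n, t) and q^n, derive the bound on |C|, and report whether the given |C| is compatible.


V_q(n, t) = 2605, q^n = 78125, Hamming bound = 29, |C| = 20 ≤ bound (satisfied).

Step 1: Compute V_q(n, t) = Σ_{j=0}^3 C(n, j) (q−1)^j.
  j = 0: C(7,0)·(4)^0 = 1·1 = 1.
  j = 1: C(7,1)·(4)^1 = 7·4 = 28.
  j = 2: C(7,2)·(4)^2 = 21·16 = 336.
  j = 3: C(7,3)·(4)^3 = 35·64 = 2240.
  V_q(n, t) = 1 + 28 + 336 + 2240 = 2605.
Step 2: q^n = 5^7 = 78125.
Step 3: Hamming bound ⌊q^n / V_q(n,t)⌋ = ⌊78125/2605⌋ = 29.
Step 4: Compare |C| = 20 to 29: satisfied.
The claimed |C| lies below the Hamming bound.


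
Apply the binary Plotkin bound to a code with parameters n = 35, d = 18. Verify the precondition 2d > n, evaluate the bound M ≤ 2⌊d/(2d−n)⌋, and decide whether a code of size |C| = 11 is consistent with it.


Plotkin bound M ≤ 36; given |C| = 11 ≤ bound (satisfied).

Check applicability: 2d = 36, n = 35.
2d − n = 1 > 0, so Plotkin applies.
Compute d/(2d−n) = 18/1 ≈ 18.0000.
⌊d/(2d−n)⌋ = 18.
Plotkin bound: M ≤ 2·18 = 36.
Given |C| = 11, check: satisfied.
This |C| is below the Plotkin bound.


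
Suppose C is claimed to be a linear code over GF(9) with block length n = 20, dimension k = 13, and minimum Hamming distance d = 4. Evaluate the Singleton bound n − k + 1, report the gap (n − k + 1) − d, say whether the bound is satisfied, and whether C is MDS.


Singleton RHS = n − k + 1 = 8, slack = 4, bound satisfied, not MDS.

Singleton bound: d ≤ n − k + 1.
Here n = 20, k = 13, so n − k + 1 = 8.
Given d = 4, check d ≤ 8: YES.
Slack = (n − k + 1) − d = 4.
The code is NOT MDS (slack = 4 > 0).
Description: the claimed parameters are [20, 13, 4]_9; such a code would be non-MDS.


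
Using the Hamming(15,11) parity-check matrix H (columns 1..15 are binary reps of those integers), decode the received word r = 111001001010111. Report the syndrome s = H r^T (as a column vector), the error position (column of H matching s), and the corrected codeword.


s = (1, 0, 0, 0)^T, error position = 8, corrected codeword c = 111001011010111

Compute s = H r^T mod 2 one row at a time:
  s_1 = 0 + 1 + 0 + 1 + 0 + 1 + 1 + 1 = 5 ≡ 1 (mod 2).
  s_2 = 0 + 0 + 1 + 0 + 0 + 1 + 1 + 1 = 4 ≡ 0 (mod 2).
  s_3 = 1 + 1 + 1 + 0 + 0 + 1 + 1 + 1 = 6 ≡ 0 (mod 2).
  s_4 = 1 + 1 + 0 + 0 + 1 + 1 + 1 + 1 = 6 ≡ 0 (mod 2).
s = (1, 0, 0, 0)^T — this equals column 8 of H (binary 1000), so error is at position 8.
Correct: flip bit 8 of r = 111001001010111 to get c = 111001011010111.


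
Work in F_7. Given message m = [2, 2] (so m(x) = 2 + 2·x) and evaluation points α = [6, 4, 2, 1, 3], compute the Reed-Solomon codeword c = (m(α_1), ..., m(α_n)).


c = [0, 3, 6, 4, 1]

Message polynomial: m(x) = 2 + 2·x (mod 7).
For each evaluation point α_i, compute m(α_i) mod 7:
  α_1 = 6: Horner steps 2 → 0, so m(6) = 0.
  α_2 = 4: Horner steps 2 → 3, so m(4) = 3.
  α_3 = 2: Horner steps 2 → 6, so m(2) = 6.
  α_4 = 1: Horner steps 2 → 4, so m(1) = 4.
  α_5 = 3: Horner steps 2 → 1, so m(3) = 1.
Codeword c = [0, 3, 6, 4, 1] ∈ F_7^5.


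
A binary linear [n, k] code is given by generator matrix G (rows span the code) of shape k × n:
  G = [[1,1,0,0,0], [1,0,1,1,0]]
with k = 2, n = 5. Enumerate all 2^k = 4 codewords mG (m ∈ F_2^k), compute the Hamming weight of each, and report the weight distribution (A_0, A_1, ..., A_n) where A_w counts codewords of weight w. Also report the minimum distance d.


Weight distribution: A_0 = 1, A_2 = 1, A_3 = 2. Minimum distance d = 2.

Enumerate all 2^2 = 4 messages m ∈ F_2^2.
For each, compute codeword c = mG in F_2^5, then tally its weight.
  m = 00 → c = 00000, weight = 0.
  m = 10 → c = 11000, weight = 2.
  m = 01 → c = 10110, weight = 3.
  m = 11 → c = 01110, weight = 3.
Tally weights:
  weight 0: 1 codewords.
  weight 2: 1 codewords.
  weight 3: 2 codewords.
Minimum distance d = smallest w > 0 with A_w > 0 = 2.
Sanity: Σ A_w = 4 = 2^2 = 4 ✓.


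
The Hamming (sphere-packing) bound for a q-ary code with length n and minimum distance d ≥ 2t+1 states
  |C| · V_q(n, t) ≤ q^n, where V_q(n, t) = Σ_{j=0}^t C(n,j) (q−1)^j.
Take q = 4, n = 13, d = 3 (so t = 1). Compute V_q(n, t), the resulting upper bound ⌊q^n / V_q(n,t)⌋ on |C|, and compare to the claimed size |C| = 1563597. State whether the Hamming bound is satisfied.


V_q(n, t) = 40, q^n = 67108864, Hamming bound = 1677721, |C| = 1563597 ≤ bound (satisfied).

Step 1: Compute V_q(n, t) = Σ_{j=0}^1 C(n, j) (q−1)^j.
  j = 0: C(13,0)·(3)^0 = 1·1 = 1.
  j = 1: C(13,1)·(3)^1 = 13·3 = 39.
  V_q(n, t) = 1 + 39 = 40.
Step 2: q^n = 4^13 = 67108864.
Step 3: Hamming bound ⌊q^n / V_q(n,t)⌋ = ⌊67108864/40⌋ = 1677721.
Step 4: Compare |C| = 1563597 to 1677721: satisfied.
The claimed |C| lies below the Hamming bound.


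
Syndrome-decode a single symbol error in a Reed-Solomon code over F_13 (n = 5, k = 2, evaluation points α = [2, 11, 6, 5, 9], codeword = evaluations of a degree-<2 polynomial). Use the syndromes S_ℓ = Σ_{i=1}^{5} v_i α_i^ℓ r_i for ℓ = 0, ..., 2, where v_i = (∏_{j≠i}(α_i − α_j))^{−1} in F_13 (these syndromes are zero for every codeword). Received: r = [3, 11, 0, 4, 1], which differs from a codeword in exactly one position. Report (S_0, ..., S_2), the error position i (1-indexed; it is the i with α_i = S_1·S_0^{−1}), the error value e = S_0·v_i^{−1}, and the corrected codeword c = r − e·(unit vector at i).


S = (10, 6, 1), error at position 2, error magnitude e = 5, c = [3, 6, 0, 4, 1].

Step 1: column multipliers v_i = (∏_{j≠i}(α_i − α_j))^{−1} mod 13.
  i = 1 (α = 2): (2−11)(2−6)(2−5)(2−9) = (−9)·(−4)·(−3)·(−7) = 756 ≡ 2, so v_1 = 2^{−1} = 7 (mod 13).
  i = 2 (α = 11): (11−2)(11−6)(11−5)(11−9) = 9·5·6·2 = 540 ≡ 7, so v_2 = 7^{−1} = 2 (mod 13).
  i = 3 (α = 6): (6−2)(6−11)(6−5)(6−9) = 4·(−5)·1·(−3) = 60 ≡ 8, so v_3 = 8^{−1} = 5 (mod 13).
  i = 4 (α = 5): (5−2)(5−11)(5−6)(5−9) = 3·(−6)·(−1)·(−4) = −72 ≡ 6, so v_4 = 6^{−1} = 11 (mod 13).
  i = 5 (α = 9): (9−2)(9−11)(9−6)(9−5) = 7·(−2)·3·4 = −168 ≡ 1, so v_5 = 1^{−1} = 1 (mod 13).
  v = [7, 2, 5, 11, 1].
Step 2: syndromes of r = [3, 11, 0, 4, 1] (all sums mod 13).
  S_0 = Σ v_i r_i = 7·3 + 2·11 + 5·0 + 11·4 + 1·1 = 88 ≡ 10.
  S_1 = Σ v_i α_i r_i = 7·2·3 + 2·11·11 + 5·6·0 + 11·5·4 + 1·9·1 = 513 ≡ 6.
  α_i^2 mod 13 = [4, 4, 10, 12, 3].
  S_2 = Σ v_i α_i^2 r_i = 7·4·3 + 2·4·11 + 5·10·0 + 11·12·4 + 1·3·1 = 703 ≡ 1.
  S = (10, 6, 1) ≠ 0, so r is not a codeword (an error is present).
Step 3: locate the error. For a single error e at position i, S_ℓ = v_i·e·α_i^ℓ, so α_err = S_1/S_0.
  S_0^{−1} = 10^{−1} = 4 (mod 13), so α_err = 6·4 = 24 ≡ 11 = α_2. Error position i = 2.
  Consistency check: S_2/S_1 = 1·11 = 11 ≡ 11 = α_err ✓ (single-error assumption holds).
Step 4: error magnitude e = S_0/v_2 = S_0·∏_{j≠2}(α_2 − α_j) = 10·7 = 70 ≡ 5 (mod 13).
Step 5: correct position 2: c_2 = r_2 − e = 11 − 5 ≡ 6 (mod 13). Hence c = [3, 6, 0, 4, 1].
  Check: interpolating c through the α_i gives m(x) = 11 + 9·x (degree < 2) with m(α_i) = c_i for every i, so c is indeed a codeword.


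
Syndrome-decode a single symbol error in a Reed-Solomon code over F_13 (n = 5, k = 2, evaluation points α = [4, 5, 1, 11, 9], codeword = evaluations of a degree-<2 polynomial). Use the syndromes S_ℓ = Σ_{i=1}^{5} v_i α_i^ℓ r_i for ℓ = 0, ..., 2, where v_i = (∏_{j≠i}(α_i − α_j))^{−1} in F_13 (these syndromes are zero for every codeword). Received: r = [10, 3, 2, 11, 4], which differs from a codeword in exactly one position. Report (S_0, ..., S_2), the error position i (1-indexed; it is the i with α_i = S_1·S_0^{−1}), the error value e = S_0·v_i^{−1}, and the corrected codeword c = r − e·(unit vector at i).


S = (9, 10, 1), error at position 1, error magnitude e = 4, c = [6, 3, 2, 11, 4].

Step 1: column multipliers v_i = (∏_{j≠i}(α_i − α_j))^{−1} mod 13.
  i = 1 (α = 4): (4−5)(4−1)(4−11)(4−9) = (−1)·3·(−7)·(−5) = −105 ≡ 12, so v_1 = 12^{−1} = 12 (mod 13).
  i = 2 (α = 5): (5−4)(5−1)(5−11)(5−9) = 1·4·(−6)·(−4) = 96 ≡ 5, so v_2 = 5^{−1} = 8 (mod 13).
  i = 3 (α = 1): (1−4)(1−5)(1−11)(1−9) = (−3)·(−4)·(−10)·(−8) = 960 ≡ 11, so v_3 = 11^{−1} = 6 (mod 13).
  i = 4 (α = 11): (11−4)(11−5)(11−1)(11−9) = 7·6·10·2 = 840 ≡ 8, so v_4 = 8^{−1} = 5 (mod 13).
  i = 5 (α = 9): (9−4)(9−5)(9−1)(9−11) = 5·4·8·(−2) = −320 ≡ 5, so v_5 = 5^{−1} = 8 (mod 13).
  v = [12, 8, 6, 5, 8].
Step 2: syndromes of r = [10, 3, 2, 11, 4] (all sums mod 13).
  S_0 = Σ v_i r_i = 12·10 + 8·3 + 6·2 + 5·11 + 8·4 = 243 ≡ 9.
  S_1 = Σ v_i α_i r_i = 12·4·10 + 8·5·3 + 6·1·2 + 5·11·11 + 8·9·4 = 1505 ≡ 10.
  α_i^2 mod 13 = [3, 12, 1, 4, 3].
  S_2 = Σ v_i α_i^2 r_i = 12·3·10 + 8·12·3 + 6·1·2 + 5·4·11 + 8·3·4 = 976 ≡ 1.
  S = (9, 10, 1) ≠ 0, so r is not a codeword (an error is present).
Step 3: locate the error. For a single error e at position i, S_ℓ = v_i·e·α_i^ℓ, so α_err = S_1/S_0.
  S_0^{−1} = 9^{−1} = 3 (mod 13), so α_err = 10·3 = 30 ≡ 4 = α_1. Error position i = 1.
  Consistency check: S_2/S_1 = 1·4 = 4 ≡ 4 = α_err ✓ (single-error assumption holds).
Step 4: error magnitude e = S_0/v_1 = S_0·∏_{j≠1}(α_1 − α_j) = 9·12 = 108 ≡ 4 (mod 13).
Step 5: correct position 1: c_1 = r_1 − e = 10 − 4 ≡ 6 (mod 13). Hence c = [6, 3, 2, 11, 4].
  Check: interpolating c through the α_i gives m(x) = 5 + 10·x (degree < 2) with m(α_i) = c_i for every i, so c is indeed a codeword.


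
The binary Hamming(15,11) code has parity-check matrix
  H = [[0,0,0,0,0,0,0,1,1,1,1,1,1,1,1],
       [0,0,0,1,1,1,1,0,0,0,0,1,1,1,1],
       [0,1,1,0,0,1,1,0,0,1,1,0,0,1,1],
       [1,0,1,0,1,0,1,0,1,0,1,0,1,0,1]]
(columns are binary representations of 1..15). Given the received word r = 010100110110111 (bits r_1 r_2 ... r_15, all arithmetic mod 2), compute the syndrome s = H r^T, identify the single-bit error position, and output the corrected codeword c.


s = (0, 1, 0, 0)^T, error position = 4, corrected codeword c = 010000110110111

Compute s = H r^T mod 2 one row at a time:
  s_1 = 1 + 0 + 1 + 1 + 0 + 1 + 1 + 1 = 6 ≡ 0 (mod 2).
  s_2 = 1 + 0 + 0 + 1 + 0 + 1 + 1 + 1 = 5 ≡ 1 (mod 2).
  s_3 = 1 + 0 + 0 + 1 + 1 + 1 + 1 + 1 = 6 ≡ 0 (mod 2).
  s_4 = 0 + 0 + 0 + 1 + 0 + 1 + 1 + 1 = 4 ≡ 0 (mod 2).
s = (0, 1, 0, 0)^T — this equals column 4 of H (binary 0100), so error is at position 4.
Correct: flip bit 4 of r = 010100110110111 to get c = 010000110110111.


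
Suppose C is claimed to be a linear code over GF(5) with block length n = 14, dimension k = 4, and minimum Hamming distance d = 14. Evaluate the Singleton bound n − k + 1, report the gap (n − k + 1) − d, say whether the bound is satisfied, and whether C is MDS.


Singleton RHS = n − k + 1 = 11, slack = -3, bound violated (no such code; not MDS).

Singleton bound: d ≤ n − k + 1.
Here n = 14, k = 4, so n − k + 1 = 11.
Given d = 14, check d ≤ 11: NO.
Slack = (n − k + 1) − d = -3.
The slack is negative: d = 14 exceeds n − k + 1 = 11 by 3, so the Singleton bound is violated and no linear [14, 4, 14]_5 code can exist. In particular it is not MDS (MDS requires d = n − k + 1 exactly).
Description: the claimed parameters are [14, 4, 14]_5; such a code would be impossible (violates the Singleton bound).


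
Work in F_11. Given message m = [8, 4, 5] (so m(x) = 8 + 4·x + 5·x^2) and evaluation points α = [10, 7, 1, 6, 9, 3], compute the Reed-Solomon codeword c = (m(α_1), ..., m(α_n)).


c = [9, 6, 6, 3, 9, 10]

Message polynomial: m(x) = 8 + 4·x + 5·x^2 (mod 11).
For each evaluation point α_i, compute m(α_i) mod 11:
  α_1 = 10: Horner steps 5 → 10 → 9, so m(10) = 9.
  α_2 = 7: Horner steps 5 → 6 → 6, so m(7) = 6.
  α_3 = 1: Horner steps 5 → 9 → 6, so m(1) = 6.
  α_4 = 6: Horner steps 5 → 1 → 3, so m(6) = 3.
  α_5 = 9: Horner steps 5 → 5 → 9, so m(9) = 9.
  α_6 = 3: Horner steps 5 → 8 → 10, so m(3) = 10.
Codeword c = [9, 6, 6, 3, 9, 10] ∈ F_11^6.


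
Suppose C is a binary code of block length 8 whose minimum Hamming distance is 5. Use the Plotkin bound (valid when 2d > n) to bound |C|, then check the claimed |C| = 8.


Plotkin bound M ≤ 4; given |C| = 8 > bound (violated).

Check applicability: 2d = 10, n = 8.
2d − n = 2 > 0, so Plotkin applies.
Compute d/(2d−n) = 5/2 ≈ 2.5000.
⌊d/(2d−n)⌋ = 2.
Plotkin bound: M ≤ 2·2 = 4.
Given |C| = 8, check: VIOLATED.
This |C| is above the Plotkin bound, so no binary code with n = 8, d = 5 and 8 codewords exists.


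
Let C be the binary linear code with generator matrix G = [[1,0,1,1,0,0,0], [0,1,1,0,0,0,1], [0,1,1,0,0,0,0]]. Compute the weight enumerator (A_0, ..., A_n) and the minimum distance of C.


Weight distribution: A_0 = 1, A_1 = 1, A_2 = 1, A_3 = 3, A_4 = 2. Minimum distance d = 1.

Enumerate all 2^3 = 8 messages m ∈ F_2^3.
For each, compute codeword c = mG in F_2^7, then tally its weight.
  m = 000 → c = 0000000, weight = 0.
  m = 100 → c = 1011000, weight = 3.
  m = 010 → c = 0110001, weight = 3.
  m = 110 → c = 1101001, weight = 4.
  m = 001 → c = 0110000, weight = 2.
  m = 101 → c = 1101000, weight = 3.
  m = 011 → c = 0000001, weight = 1.
  m = 111 → c = 1011001, weight = 4.
Tally weights:
  weight 0: 1 codewords.
  weight 1: 1 codewords.
  weight 2: 1 codewords.
  weight 3: 3 codewords.
  weight 4: 2 codewords.
Minimum distance d = smallest w > 0 with A_w > 0 = 1.
Sanity: Σ A_w = 8 = 2^3 = 8 ✓.


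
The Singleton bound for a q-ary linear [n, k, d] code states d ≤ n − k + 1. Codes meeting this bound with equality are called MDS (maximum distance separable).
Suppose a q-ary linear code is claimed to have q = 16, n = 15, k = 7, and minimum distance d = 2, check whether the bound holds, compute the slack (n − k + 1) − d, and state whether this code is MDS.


Singleton RHS = n − k + 1 = 9, slack = 7, bound satisfied, not MDS.

Singleton bound: d ≤ n − k + 1.
Here n = 15, k = 7, so n − k + 1 = 9.
Given d = 2, check d ≤ 9: YES.
Slack = (n − k + 1) − d = 7.
The code is NOT MDS (slack = 7 > 0).
Description: the claimed parameters are [15, 7, 2]_16; such a code would be non-MDS.


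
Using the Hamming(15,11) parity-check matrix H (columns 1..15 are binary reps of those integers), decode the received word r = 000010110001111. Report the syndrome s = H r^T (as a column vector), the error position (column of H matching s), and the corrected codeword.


s = (1, 0, 1, 0)^T, error position = 10, corrected codeword c = 000010110101111

Compute s = H r^T mod 2 one row at a time:
  s_1 = 1 + 0 + 0 + 0 + 1 + 1 + 1 + 1 = 5 ≡ 1 (mod 2).
  s_2 = 0 + 1 + 0 + 1 + 1 + 1 + 1 + 1 = 6 ≡ 0 (mod 2).
  s_3 = 0 + 0 + 0 + 1 + 0 + 0 + 1 + 1 = 3 ≡ 1 (mod 2).
  s_4 = 0 + 0 + 1 + 1 + 0 + 0 + 1 + 1 = 4 ≡ 0 (mod 2).
s = (1, 0, 1, 0)^T — this equals column 10 of H (binary 1010), so error is at position 10.
Correct: flip bit 10 of r = 000010110001111 to get c = 000010110101111.


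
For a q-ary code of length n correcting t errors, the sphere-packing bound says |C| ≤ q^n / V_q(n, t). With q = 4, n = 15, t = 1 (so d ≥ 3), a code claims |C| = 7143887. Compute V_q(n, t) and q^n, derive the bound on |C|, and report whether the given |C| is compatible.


V_q(n, t) = 46, q^n = 1073741824, Hamming bound = 23342213, |C| = 7143887 ≤ bound (satisfied).

Step 1: Compute V_q(n, t) = Σ_{j=0}^1 C(n, j) (q−1)^j.
  j = 0: C(15,0)·(3)^0 = 1·1 = 1.
  j = 1: C(15,1)·(3)^1 = 15·3 = 45.
  V_q(n, t) = 1 + 45 = 46.
Step 2: q^n = 4^15 = 1073741824.
Step 3: Hamming bound ⌊q^n / V_q(n,t)⌋ = ⌊1073741824/46⌋ = 23342213.
Step 4: Compare |C| = 7143887 to 23342213: satisfied.
The claimed |C| lies below the Hamming bound.


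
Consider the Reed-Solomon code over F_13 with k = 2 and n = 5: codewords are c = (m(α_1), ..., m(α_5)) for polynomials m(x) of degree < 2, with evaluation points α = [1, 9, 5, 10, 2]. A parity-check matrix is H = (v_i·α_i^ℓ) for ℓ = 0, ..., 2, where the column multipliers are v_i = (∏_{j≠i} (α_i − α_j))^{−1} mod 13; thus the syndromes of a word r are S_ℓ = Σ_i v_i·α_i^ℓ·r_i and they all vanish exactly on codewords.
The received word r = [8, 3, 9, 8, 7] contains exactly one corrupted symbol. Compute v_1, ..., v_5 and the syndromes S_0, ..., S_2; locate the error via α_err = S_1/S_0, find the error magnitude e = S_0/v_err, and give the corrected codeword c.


S = (3, 3, 3), error at position 1, error magnitude e = 6, c = [2, 3, 9, 8, 7].

Step 1: column multipliers v_i = (∏_{j≠i}(α_i − α_j))^{−1} mod 13.
  i = 1 (α = 1): (1−9)(1−5)(1−10)(1−2) = (−8)·(−4)·(−9)·(−1) = 288 ≡ 2, so v_1 = 2^{−1} = 7 (mod 13).
  i = 2 (α = 9): (9−1)(9−5)(9−10)(9−2) = 8·4·(−1)·7 = −224 ≡ 10, so v_2 = 10^{−1} = 4 (mod 13).
  i = 3 (α = 5): (5−1)(5−9)(5−10)(5−2) = 4·(−4)·(−5)·3 = 240 ≡ 6, so v_3 = 6^{−1} = 11 (mod 13).
  i = 4 (α = 10): (10−1)(10−9)(10−5)(10−2) = 9·1·5·8 = 360 ≡ 9, so v_4 = 9^{−1} = 3 (mod 13).
  i = 5 (α = 2): (2−1)(2−9)(2−5)(2−10) = 1·(−7)·(−3)·(−8) = −168 ≡ 1, so v_5 = 1^{−1} = 1 (mod 13).
  v = [7, 4, 11, 3, 1].
Step 2: syndromes of r = [8, 3, 9, 8, 7] (all sums mod 13).
  S_0 = Σ v_i r_i = 7·8 + 4·3 + 11·9 + 3·8 + 1·7 = 198 ≡ 3.
  S_1 = Σ v_i α_i r_i = 7·1·8 + 4·9·3 + 11·5·9 + 3·10·8 + 1·2·7 = 913 ≡ 3.
  α_i^2 mod 13 = [1, 3, 12, 9, 4].
  S_2 = Σ v_i α_i^2 r_i = 7·1·8 + 4·3·3 + 11·12·9 + 3·9·8 + 1·4·7 = 1524 ≡ 3.
  S = (3, 3, 3) ≠ 0, so r is not a codeword (an error is present).
Step 3: locate the error. For a single error e at position i, S_ℓ = v_i·e·α_i^ℓ, so α_err = S_1/S_0.
  S_0^{−1} = 3^{−1} = 9 (mod 13), so α_err = 3·9 = 27 ≡ 1 = α_1. Error position i = 1.
  Consistency check: S_2/S_1 = 3·9 = 27 ≡ 1 = α_err ✓ (single-error assumption holds).
Step 4: error magnitude e = S_0/v_1 = S_0·∏_{j≠1}(α_1 − α_j) = 3·2 = 6 ≡ 6 (mod 13).
Step 5: correct position 1: c_1 = r_1 − e = 8 − 6 ≡ 2 (mod 13). Hence c = [2, 3, 9, 8, 7].
  Check: interpolating c through the α_i gives m(x) = 10 + 5·x (degree < 2) with m(α_i) = c_i for every i, so c is indeed a codeword.
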